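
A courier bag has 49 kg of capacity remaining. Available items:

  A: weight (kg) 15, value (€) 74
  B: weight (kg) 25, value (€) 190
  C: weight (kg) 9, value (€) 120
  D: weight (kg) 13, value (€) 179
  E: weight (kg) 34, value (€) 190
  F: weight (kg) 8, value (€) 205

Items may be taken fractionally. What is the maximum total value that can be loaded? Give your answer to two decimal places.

648.40

Greedy by value/weight ratio, highest first.
Ratios (sorted): F 25.62, D 13.77, C 13.33, B 7.60, E 5.59, A 4.93
take F (8 @ 205); take D (13 @ 179); take C (9 @ 120); take 19/25 of B → 144.40. Capacity used 49/49.
Total value = 648.40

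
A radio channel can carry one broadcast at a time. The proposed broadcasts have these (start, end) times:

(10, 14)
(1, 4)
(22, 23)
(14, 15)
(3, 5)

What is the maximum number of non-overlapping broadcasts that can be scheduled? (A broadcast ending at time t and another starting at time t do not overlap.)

4

Sorted by end: (1,4)  (3,5)  (10,14)  (14,15)  (22,23)
take (1,4); skip (3,5); take (10,14); take (14,15); take (22,23).
Selected 4 broadcasts.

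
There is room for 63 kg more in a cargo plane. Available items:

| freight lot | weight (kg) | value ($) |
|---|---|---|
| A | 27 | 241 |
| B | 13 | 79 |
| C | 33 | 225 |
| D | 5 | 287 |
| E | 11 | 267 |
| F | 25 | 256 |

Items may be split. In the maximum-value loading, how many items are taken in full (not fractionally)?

3

Sort by value per unit weight and fill in that order.
Order: D (287/5=57.40) > E (267/11=24.27) > F (256/25=10.24) > A (241/27=8.93) > C (225/33=6.82) > B (79/13=6.08)
Fill: take D (5 @ 287) → take E (11 @ 267) → take F (25 @ 256) → take 22/27 of A → 196.37; 63/63 used.
3 item(s) taken whole; one partial (take 22/27 of A).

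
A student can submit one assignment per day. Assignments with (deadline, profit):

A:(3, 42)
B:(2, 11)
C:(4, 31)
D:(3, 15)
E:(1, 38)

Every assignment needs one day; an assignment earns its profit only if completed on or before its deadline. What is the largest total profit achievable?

Sort by profit descending; place each in the latest free slot ≤ its deadline.
Profit order: A=42 E=38 C=31 D=15 B=11
Assign: A→slot 3, E→slot 1, C→slot 4, D→slot 2, B skipped.
Slots: [1:E] [2:D] [3:A] [4:C]
Profit = 38 + 15 + 42 + 31 = 126

126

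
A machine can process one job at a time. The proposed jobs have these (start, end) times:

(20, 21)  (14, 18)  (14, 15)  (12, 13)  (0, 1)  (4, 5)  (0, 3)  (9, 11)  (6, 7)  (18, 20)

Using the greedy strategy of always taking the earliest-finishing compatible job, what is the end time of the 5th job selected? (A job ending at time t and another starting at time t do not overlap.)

Greedy by earliest finish: after sorting by end time, pick each interval compatible with the last pick.
By end time: (0,1), (0,3), (4,5), (6,7), (9,11), (12,13), (14,15), (14,18), (18,20), (20,21).
Pick (0,1); next start ≥ 1 → (4,5); next start ≥ 5 → (6,7); next start ≥ 7 → (9,11); next start ≥ 11 → (12,13); next start ≥ 13 → (14,15); next start ≥ 15 → (18,20); next start ≥ 20 → (20,21).
Selected: (0,1) (4,5) (6,7) (9,11) (12,13) (14,15) (18,20) (20,21)

13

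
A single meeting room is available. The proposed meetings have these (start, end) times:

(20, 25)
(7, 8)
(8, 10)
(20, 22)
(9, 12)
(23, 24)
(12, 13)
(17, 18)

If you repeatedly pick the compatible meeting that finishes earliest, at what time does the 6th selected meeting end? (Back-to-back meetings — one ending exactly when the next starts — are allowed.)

24

By end time: (7,8), (8,10), (9,12), (12,13), (17,18), (20,22), (23,24), (20,25).
Pick (7,8); next start ≥ 8 → (8,10); next start ≥ 10 → (12,13); next start ≥ 13 → (17,18); next start ≥ 18 → (20,22); next start ≥ 22 → (23,24).
Selected: (7,8) (8,10) (12,13) (17,18) (20,22) (23,24)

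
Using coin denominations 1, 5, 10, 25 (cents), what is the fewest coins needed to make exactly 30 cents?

Use the largest denomination that fits, subtract, and repeat.
30 − 1×25→5 − 1×5→0
Total coins = 1 + 1 = 2

2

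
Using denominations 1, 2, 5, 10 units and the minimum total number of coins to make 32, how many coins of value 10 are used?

3

32 = 3×10 + 1×2
Count of 10: 3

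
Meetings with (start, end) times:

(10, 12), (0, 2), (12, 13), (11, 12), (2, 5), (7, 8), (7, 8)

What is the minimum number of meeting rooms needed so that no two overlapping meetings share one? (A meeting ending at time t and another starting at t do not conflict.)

The answer is the maximum number of intervals overlapping at any instant.
starts: [0, 2, 7, 7, 10, 11, 12]
ends:   [2, 5, 8, 8, 12, 12, 13]
s0→1 e2→0 s2→1 e5→0 s7→1 s7→2  — peak 2.

2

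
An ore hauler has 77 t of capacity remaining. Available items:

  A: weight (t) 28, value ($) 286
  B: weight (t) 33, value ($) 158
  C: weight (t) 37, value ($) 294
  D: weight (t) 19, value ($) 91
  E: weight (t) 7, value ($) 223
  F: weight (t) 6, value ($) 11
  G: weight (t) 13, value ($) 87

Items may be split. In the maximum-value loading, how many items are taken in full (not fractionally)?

Greedy by value/weight ratio, highest first.
Order: E (223/7=31.86) > A (286/28=10.21) > C (294/37=7.95) > G (87/13=6.69) > D (91/19=4.79) > B (158/33=4.79) > F (11/6=1.83)
Fill: take E (7 @ 223) → take A (28 @ 286) → take C (37 @ 294) → take 5/13 of G → 33.46; 77/77 used.
3 item(s) taken whole; one partial (take 5/13 of G).

3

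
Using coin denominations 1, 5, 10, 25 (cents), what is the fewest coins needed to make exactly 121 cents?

121 = 4×25 + 2×10 + 1×1
Total coins = 4 + 2 + 1 = 7

7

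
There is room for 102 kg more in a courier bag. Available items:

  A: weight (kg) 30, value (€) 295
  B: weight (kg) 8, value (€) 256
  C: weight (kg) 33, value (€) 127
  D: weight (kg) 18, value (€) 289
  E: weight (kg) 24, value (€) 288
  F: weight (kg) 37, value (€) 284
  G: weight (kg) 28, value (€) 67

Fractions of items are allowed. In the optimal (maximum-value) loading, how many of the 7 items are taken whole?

4

Order: B (256/8=32.00) > D (289/18=16.06) > E (288/24=12.00) > A (295/30=9.83) > F (284/37=7.68) > C (127/33=3.85) > G (67/28=2.39)
Fill: take B (8 @ 256) → take D (18 @ 289) → take E (24 @ 288) → take A (30 @ 295) → take 22/37 of F → 168.86; 102/102 used.
4 item(s) taken whole; one partial (take 22/37 of F).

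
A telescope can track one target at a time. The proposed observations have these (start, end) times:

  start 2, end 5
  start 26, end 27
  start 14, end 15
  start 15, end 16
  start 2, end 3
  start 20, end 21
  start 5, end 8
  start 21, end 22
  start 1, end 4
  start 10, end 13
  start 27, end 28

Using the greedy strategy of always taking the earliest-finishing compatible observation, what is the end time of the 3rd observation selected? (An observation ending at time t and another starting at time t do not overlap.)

13

Sorted by end: (2,3)  (1,4)  (2,5)  (5,8)  (10,13)  (14,15)  (15,16)  (20,21)  (21,22)  (26,27)  (27,28)
take (2,3); skip (2,5); take (5,8); take (10,13); take (14,15); take (15,16); take (20,21); take (21,22); take (26,27); take (27,28).
Selected: (2,3) (5,8) (10,13) (14,15) (15,16) (20,21) (21,22) (26,27) (27,28)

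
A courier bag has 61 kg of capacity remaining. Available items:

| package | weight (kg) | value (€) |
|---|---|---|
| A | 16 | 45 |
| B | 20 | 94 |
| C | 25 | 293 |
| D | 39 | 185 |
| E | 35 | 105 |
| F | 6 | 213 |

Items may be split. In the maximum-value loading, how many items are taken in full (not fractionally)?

Greedy by value/weight ratio, highest first.
Ratios (sorted): F 35.50, C 11.72, D 4.74, B 4.70, E 3.00, A 2.81
take F (6 @ 213); take C (25 @ 293); take 30/39 of D → 142.31. Capacity used 61/61.
2 item(s) taken whole; one partial (take 30/39 of D).

2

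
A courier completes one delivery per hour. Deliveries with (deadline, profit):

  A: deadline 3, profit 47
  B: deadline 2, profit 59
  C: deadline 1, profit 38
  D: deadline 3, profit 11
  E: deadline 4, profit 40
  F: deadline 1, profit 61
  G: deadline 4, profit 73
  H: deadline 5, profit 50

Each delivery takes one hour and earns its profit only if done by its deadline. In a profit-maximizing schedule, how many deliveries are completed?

Sort by profit descending; place each in the latest free slot ≤ its deadline.
By profit: G(d4,73), F(d1,61), B(d2,59), H(d5,50), A(d3,47), E(d4,40), C(d1,38), D(d3,11)
G→slot 4; F→slot 1; B→slot 2; H→slot 5; A→slot 3; E skipped; C skipped; D skipped.
5 of 8 scheduled.

5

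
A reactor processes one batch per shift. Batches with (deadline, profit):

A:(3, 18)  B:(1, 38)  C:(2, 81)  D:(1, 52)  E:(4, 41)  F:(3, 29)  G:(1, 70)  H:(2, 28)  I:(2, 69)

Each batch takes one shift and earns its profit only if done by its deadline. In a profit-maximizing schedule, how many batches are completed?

Take jobs in profit order; each goes to the latest open slot no later than its deadline.
Profit order: C=81 G=70 I=69 D=52 E=41 B=38 F=29 H=28 A=18
Assign: C→slot 2, G→slot 1, I skipped, D skipped, E→slot 4, B skipped, F→slot 3, H skipped, A skipped.
Slots: [1:G] [2:C] [3:F] [4:E]
4 of 9 scheduled.

4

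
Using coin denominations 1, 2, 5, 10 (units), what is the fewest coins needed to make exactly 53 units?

Use the largest denomination that fits, subtract, and repeat.
53 = 5×10 + 1×2 + 1×1
Total coins = 5 + 1 + 1 = 7

7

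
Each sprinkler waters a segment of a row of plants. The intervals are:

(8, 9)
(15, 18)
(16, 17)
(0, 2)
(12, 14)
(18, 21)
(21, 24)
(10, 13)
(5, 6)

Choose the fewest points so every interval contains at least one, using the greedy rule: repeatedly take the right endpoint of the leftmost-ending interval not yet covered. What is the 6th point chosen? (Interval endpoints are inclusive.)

21

Sort by right endpoint; whenever an interval is uncovered, place a point at its right end.
Sorted: [0,2] [5,6] [8,9] [10,13] [12,14] [16,17] [15,18] [18,21] [21,24]
{[0,2]} hit by 2; {[5,6]} hit by 6; {[8,9]} hit by 9; {[10,13],[12,14]} hit by 13; {[16,17],[15,18]} hit by 17; {[18,21],[21,24]} hit by 21.
Points: 2, 6, 9, 13, 17, 21 (6 total).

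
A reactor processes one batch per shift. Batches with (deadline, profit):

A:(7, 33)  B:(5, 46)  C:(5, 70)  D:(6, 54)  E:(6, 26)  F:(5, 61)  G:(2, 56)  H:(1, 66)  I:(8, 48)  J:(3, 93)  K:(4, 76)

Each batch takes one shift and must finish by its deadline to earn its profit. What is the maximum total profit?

501

By profit: J(d3,93), K(d4,76), C(d5,70), H(d1,66), F(d5,61), G(d2,56), D(d6,54), I(d8,48), B(d5,46), A(d7,33), E(d6,26)
J→slot 3; K→slot 4; C→slot 5; H→slot 1; F→slot 2; G skipped; D→slot 6; I→slot 8; B skipped; A→slot 7; E skipped.
Profit = 66 + 61 + 93 + 76 + 70 + 54 + 33 + 48 = 501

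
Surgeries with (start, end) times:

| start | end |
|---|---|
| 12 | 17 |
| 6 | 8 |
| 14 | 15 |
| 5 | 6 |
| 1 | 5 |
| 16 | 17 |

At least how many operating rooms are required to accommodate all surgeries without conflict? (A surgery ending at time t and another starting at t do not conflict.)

2

Count concurrent intervals with a sweep; the peak is the room count.
Events (time:±→running): 1:+→1 5:-→0 5:+→1 6:-→0 6:+→1 8:-→0 12:+→1 14:+→2 … peak 2.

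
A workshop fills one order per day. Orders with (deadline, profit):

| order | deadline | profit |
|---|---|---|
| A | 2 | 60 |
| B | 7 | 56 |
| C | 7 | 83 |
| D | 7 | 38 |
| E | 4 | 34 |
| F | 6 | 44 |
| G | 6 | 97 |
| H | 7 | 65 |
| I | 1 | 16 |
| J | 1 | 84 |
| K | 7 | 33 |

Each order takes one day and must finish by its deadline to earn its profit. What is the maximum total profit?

489

By profit: G(d6,97), J(d1,84), C(d7,83), H(d7,65), A(d2,60), B(d7,56), F(d6,44), D(d7,38), E(d4,34), K(d7,33), I(d1,16)
G→slot 6; J→slot 1; C→slot 7; H→slot 5; A→slot 2; B→slot 4; F→slot 3; D skipped; E skipped; K skipped; I skipped.
Profit = 84 + 60 + 44 + 56 + 65 + 97 + 83 = 489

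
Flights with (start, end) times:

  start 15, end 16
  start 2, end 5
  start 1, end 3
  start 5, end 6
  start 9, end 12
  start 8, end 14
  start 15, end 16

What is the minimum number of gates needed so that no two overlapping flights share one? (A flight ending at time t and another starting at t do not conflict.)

Count concurrent intervals with a sweep; the peak is the room count.
starts: [1, 2, 5, 8, 9, 15, 15]
ends:   [3, 5, 6, 12, 14, 16, 16]
s1→1 s2→2  — peak 2.

2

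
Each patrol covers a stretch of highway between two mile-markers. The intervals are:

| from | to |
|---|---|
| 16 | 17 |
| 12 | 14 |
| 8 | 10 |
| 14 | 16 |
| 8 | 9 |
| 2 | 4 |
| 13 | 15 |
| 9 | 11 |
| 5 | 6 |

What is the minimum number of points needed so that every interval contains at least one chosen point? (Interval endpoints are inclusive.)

5

Process intervals by earliest right end; each time one isn't hit yet, stab at its right endpoint.
By right end: [2,4]  [5,6]  [8,9]  [8,10]  [9,11]  [12,14]  [13,15]  [14,16]  [16,17]
[2,4] uncovered → point at 4; [5,6] uncovered → point at 6; [8,9] uncovered → point at 9; [12,14] uncovered → point at 14; [16,17] uncovered → point at 17.
Points: 4, 6, 9, 14, 17 (5 total).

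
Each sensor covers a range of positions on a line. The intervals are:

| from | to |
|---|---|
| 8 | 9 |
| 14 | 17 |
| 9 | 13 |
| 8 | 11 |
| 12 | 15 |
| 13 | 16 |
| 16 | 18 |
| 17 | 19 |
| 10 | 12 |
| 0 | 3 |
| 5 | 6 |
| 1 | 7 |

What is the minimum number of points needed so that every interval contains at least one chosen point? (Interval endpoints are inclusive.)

6

By right end: [0,3]  [5,6]  [1,7]  [8,9]  [8,11]  [10,12]  [9,13]  [12,15]  [13,16]  [14,17]  [16,18]  [17,19]
[0,3] uncovered → point at 3; [5,6] uncovered → point at 6; [8,9] uncovered → point at 9; [10,12] uncovered → point at 12; [13,16] uncovered → point at 16; [17,19] uncovered → point at 19.
Points: 3, 6, 9, 12, 16, 19 (6 total).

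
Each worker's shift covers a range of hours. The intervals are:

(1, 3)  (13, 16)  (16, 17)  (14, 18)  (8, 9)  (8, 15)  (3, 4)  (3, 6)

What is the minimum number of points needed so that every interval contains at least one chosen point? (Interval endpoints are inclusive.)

Process intervals by earliest right end; each time one isn't hit yet, stab at its right endpoint.
Sorted: [1,3] [3,4] [3,6] [8,9] [8,15] [13,16] [16,17] [14,18]
{[1,3],[3,4],[3,6]} hit by 3; {[8,9],[8,15]} hit by 9; {[13,16],[16,17],[14,18]} hit by 16.
Points: 3, 9, 16 (3 total).

3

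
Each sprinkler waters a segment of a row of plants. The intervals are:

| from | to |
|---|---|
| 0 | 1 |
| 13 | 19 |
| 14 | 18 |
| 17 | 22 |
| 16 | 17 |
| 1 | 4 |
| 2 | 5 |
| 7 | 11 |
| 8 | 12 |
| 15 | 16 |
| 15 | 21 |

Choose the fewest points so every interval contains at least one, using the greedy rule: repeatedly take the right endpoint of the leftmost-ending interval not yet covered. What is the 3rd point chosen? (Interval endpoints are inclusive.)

Sort by right endpoint; whenever an interval is uncovered, place a point at its right end.
Sorted: [0,1] [1,4] [2,5] [7,11] [8,12] [15,16] [16,17] [14,18] [13,19] [15,21] [17,22]
{[0,1],[1,4]} hit by 1; {[2,5]} hit by 5; {[7,11],[8,12]} hit by 11; {[15,16],[16,17],[14,18],[13,19],[15,21]} hit by 16; {[17,22]} hit by 22.
Points: 1, 5, 11, 16, 22 (5 total).

11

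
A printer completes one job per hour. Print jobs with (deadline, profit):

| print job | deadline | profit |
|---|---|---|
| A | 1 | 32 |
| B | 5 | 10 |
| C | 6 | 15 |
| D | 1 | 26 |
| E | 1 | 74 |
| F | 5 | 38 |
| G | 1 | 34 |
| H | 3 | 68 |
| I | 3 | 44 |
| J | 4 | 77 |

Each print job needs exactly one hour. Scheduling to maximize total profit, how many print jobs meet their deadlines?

6

Take jobs in profit order; each goes to the latest open slot no later than its deadline.
Profit order: J=77 E=74 H=68 I=44 F=38 G=34 A=32 D=26 C=15 B=10
Assign: J→slot 4, E→slot 1, H→slot 3, I→slot 2, F→slot 5, G skipped, A skipped, D skipped, C→slot 6, B skipped.
Slots: [1:E] [2:I] [3:H] [4:J] [5:F] [6:C]
6 of 10 scheduled.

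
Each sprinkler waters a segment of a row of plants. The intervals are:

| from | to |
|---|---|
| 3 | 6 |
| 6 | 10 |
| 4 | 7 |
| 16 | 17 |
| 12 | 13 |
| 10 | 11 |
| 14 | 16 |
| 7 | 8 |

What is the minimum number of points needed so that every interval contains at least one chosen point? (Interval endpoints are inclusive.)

By right end: [3,6]  [4,7]  [7,8]  [6,10]  [10,11]  [12,13]  [14,16]  [16,17]
[3,6] uncovered → point at 6; [7,8] uncovered → point at 8; [10,11] uncovered → point at 11; [12,13] uncovered → point at 13; [14,16] uncovered → point at 16.
Points: 6, 8, 11, 13, 16 (5 total).

5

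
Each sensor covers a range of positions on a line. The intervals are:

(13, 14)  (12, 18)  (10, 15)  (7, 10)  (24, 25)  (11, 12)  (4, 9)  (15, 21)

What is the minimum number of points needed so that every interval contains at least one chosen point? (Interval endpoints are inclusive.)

5

Process intervals by earliest right end; each time one isn't hit yet, stab at its right endpoint.
By right end: [4,9]  [7,10]  [11,12]  [13,14]  [10,15]  [12,18]  [15,21]  [24,25]
[4,9] uncovered → point at 9; [11,12] uncovered → point at 12; [13,14] uncovered → point at 14; [15,21] uncovered → point at 21; [24,25] uncovered → point at 25.
Points: 9, 12, 14, 21, 25 (5 total).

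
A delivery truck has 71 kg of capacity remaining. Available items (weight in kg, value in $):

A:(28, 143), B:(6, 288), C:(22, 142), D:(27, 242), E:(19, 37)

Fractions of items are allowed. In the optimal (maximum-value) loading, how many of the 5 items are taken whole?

Sort by value per unit weight and fill in that order.
Ratios (sorted): B 48.00, D 8.96, C 6.45, A 5.11, E 1.95
take B (6 @ 288); take D (27 @ 242); take C (22 @ 142); take 16/28 of A → 81.71. Capacity used 71/71.
3 item(s) taken whole; one partial (take 16/28 of A).

3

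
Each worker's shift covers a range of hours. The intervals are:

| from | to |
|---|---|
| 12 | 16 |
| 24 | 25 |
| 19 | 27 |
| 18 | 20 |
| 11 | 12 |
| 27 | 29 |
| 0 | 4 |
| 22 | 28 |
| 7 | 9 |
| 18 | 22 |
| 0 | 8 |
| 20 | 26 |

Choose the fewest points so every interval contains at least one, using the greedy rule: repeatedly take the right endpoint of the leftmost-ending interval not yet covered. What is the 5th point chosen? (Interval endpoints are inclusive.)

25

By right end: [0,4]  [0,8]  [7,9]  [11,12]  [12,16]  [18,20]  [18,22]  [24,25]  [20,26]  [19,27]  [22,28]  [27,29]
[0,4] uncovered → point at 4; [7,9] uncovered → point at 9; [11,12] uncovered → point at 12; [18,20] uncovered → point at 20; [24,25] uncovered → point at 25; [27,29] uncovered → point at 29.
Points: 4, 9, 12, 20, 25, 29 (6 total).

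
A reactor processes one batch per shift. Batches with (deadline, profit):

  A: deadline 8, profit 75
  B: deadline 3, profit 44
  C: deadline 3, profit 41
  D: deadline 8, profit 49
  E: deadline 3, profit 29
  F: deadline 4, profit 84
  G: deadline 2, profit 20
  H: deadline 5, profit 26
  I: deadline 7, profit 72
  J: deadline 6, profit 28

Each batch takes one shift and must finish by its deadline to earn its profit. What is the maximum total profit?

422

Profit order: F=84 A=75 I=72 D=49 B=44 C=41 E=29 J=28 H=26 G=20
Assign: F→slot 4, A→slot 8, I→slot 7, D→slot 6, B→slot 3, C→slot 2, E→slot 1, J→slot 5, H skipped, G skipped.
Slots: [1:E] [2:C] [3:B] [4:F] [5:J] [6:D] [7:I] [8:A]
Profit = 29 + 41 + 44 + 84 + 28 + 49 + 72 + 75 = 422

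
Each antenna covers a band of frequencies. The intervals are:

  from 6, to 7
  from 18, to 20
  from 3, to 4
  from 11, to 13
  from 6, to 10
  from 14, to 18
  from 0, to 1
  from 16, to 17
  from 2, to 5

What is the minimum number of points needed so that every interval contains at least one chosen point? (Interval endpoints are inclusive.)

Sorted: [0,1] [3,4] [2,5] [6,7] [6,10] [11,13] [16,17] [14,18] [18,20]
{[0,1]} hit by 1; {[3,4],[2,5]} hit by 4; {[6,7],[6,10]} hit by 7; {[11,13]} hit by 13; {[16,17],[14,18]} hit by 17; {[18,20]} hit by 20.
Points: 1, 4, 7, 13, 17, 20 (6 total).

6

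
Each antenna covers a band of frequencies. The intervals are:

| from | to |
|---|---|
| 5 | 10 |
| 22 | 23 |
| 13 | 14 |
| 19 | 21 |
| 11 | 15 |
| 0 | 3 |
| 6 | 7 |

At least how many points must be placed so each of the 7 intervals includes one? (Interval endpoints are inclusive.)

5

Process intervals by earliest right end; each time one isn't hit yet, stab at its right endpoint.
By right end: [0,3]  [6,7]  [5,10]  [13,14]  [11,15]  [19,21]  [22,23]
[0,3] uncovered → point at 3; [6,7] uncovered → point at 7; [13,14] uncovered → point at 14; [19,21] uncovered → point at 21; [22,23] uncovered → point at 23.
Points: 3, 7, 14, 21, 23 (5 total).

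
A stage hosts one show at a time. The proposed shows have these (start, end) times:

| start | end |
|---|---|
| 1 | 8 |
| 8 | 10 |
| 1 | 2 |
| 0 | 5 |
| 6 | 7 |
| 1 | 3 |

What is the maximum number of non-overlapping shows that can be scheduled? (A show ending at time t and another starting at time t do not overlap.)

3

Greedy by earliest finish: after sorting by end time, pick each interval compatible with the last pick.
By end time: (1,2), (1,3), (0,5), (6,7), (1,8), (8,10).
Pick (1,2); next start ≥ 2 → (6,7); next start ≥ 7 → (8,10).
Selected 3 shows.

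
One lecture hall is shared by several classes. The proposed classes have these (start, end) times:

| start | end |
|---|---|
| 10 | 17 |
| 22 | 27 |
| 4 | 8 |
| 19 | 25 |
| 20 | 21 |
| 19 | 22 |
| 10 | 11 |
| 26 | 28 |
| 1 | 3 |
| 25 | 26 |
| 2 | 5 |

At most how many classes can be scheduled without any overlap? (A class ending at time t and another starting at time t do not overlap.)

6

By end time: (1,3), (2,5), (4,8), (10,11), (10,17), (20,21), (19,22), (19,25), (25,26), (22,27), (26,28).
Pick (1,3); next start ≥ 3 → (4,8); next start ≥ 8 → (10,11); next start ≥ 11 → (20,21); next start ≥ 21 → (25,26); next start ≥ 26 → (26,28).
Selected 6 classes.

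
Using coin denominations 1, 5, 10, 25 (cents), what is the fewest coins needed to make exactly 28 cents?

4

Greedy: take as many of the largest coin as possible, then repeat with the remainder.
28 − 1×25→3 − 3×1→0
Total coins = 1 + 3 = 4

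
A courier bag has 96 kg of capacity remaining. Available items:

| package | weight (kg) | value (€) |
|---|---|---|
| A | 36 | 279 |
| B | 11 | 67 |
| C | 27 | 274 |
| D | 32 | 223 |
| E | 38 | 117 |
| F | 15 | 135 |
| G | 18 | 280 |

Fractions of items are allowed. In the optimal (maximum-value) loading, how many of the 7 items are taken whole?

Greedy by value/weight ratio, highest first.
Order: G (280/18=15.56) > C (274/27=10.15) > F (135/15=9.00) > A (279/36=7.75) > D (223/32=6.97) > B (67/11=6.09) > E (117/38=3.08)
Fill: take G (18 @ 280) → take C (27 @ 274) → take F (15 @ 135) → take A (36 @ 279); 96/96 used.
4 item(s) taken whole.

4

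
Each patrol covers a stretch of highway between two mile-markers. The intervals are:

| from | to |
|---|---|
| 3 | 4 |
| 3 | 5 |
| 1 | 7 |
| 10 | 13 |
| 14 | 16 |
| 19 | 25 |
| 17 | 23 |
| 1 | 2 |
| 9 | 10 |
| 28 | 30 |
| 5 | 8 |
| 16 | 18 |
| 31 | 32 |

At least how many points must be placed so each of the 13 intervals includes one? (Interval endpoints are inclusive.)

Sort by right endpoint; whenever an interval is uncovered, place a point at its right end.
Sorted: [1,2] [3,4] [3,5] [1,7] [5,8] [9,10] [10,13] [14,16] [16,18] [17,23] [19,25] [28,30] [31,32]
{[1,2]} hit by 2; {[3,4],[3,5],[1,7]} hit by 4; {[5,8]} hit by 8; {[9,10],[10,13]} hit by 10; {[14,16],[16,18]} hit by 16; {[17,23],[19,25]} hit by 23; {[28,30]} hit by 30; {[31,32]} hit by 32.
Points: 2, 4, 8, 10, 16, 23, 30, 32 (8 total).

8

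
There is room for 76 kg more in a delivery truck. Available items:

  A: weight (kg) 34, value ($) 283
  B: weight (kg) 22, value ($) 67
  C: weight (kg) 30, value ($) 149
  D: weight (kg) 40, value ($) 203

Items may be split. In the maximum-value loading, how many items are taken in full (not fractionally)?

Greedy by value/weight ratio, highest first.
Order: A (283/34=8.32) > D (203/40=5.08) > C (149/30=4.97) > B (67/22=3.05)
Fill: take A (34 @ 283) → take D (40 @ 203) → take 2/30 of C → 9.93; 76/76 used.
2 item(s) taken whole; one partial (take 2/30 of C).

2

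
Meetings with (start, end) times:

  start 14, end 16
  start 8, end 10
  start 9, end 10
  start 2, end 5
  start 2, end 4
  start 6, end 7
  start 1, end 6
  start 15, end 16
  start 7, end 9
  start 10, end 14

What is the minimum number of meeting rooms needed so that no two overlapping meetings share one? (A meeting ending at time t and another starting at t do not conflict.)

3

Events (time:±→running): 1:+→1 2:+→2 2:+→3 … peak 3.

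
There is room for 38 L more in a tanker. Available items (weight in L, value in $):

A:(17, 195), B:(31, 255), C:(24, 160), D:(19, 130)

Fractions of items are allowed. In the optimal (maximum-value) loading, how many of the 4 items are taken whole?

1

Ratios (sorted): A 11.47, B 8.23, D 6.84, C 6.67
take A (17 @ 195); take 21/31 of B → 172.74. Capacity used 38/38.
1 item(s) taken whole; one partial (take 21/31 of B).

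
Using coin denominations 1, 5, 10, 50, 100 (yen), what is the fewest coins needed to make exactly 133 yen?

7

133 = 1×100 + 3×10 + 3×1
Total coins = 1 + 3 + 3 = 7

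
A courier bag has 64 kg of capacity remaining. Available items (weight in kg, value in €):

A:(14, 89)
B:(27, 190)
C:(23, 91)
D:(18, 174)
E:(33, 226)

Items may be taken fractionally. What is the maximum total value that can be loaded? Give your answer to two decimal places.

494.12

Sort by value per unit weight and fill in that order.
Ratios (sorted): D 9.67, B 7.04, E 6.85, A 6.36, C 3.96
take D (18 @ 174); take B (27 @ 190); take 19/33 of E → 130.12. Capacity used 64/64.
Total value = 494.12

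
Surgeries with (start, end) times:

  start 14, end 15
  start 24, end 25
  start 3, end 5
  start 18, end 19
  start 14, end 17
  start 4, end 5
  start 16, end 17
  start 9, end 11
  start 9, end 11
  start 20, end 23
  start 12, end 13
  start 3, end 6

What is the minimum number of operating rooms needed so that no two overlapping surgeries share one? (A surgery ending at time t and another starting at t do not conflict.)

Events (time:±→running): 3:+→1 3:+→2 4:+→3 … peak 3.

3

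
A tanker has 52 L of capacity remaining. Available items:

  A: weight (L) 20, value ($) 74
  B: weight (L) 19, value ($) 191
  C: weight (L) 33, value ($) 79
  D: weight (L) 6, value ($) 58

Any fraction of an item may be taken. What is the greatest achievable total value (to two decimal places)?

339.76

Greedy by value/weight ratio, highest first.
Ratios (sorted): B 10.05, D 9.67, A 3.70, C 2.39
take B (19 @ 191); take D (6 @ 58); take A (20 @ 74); take 7/33 of C → 16.76. Capacity used 52/52.
Total value = 339.76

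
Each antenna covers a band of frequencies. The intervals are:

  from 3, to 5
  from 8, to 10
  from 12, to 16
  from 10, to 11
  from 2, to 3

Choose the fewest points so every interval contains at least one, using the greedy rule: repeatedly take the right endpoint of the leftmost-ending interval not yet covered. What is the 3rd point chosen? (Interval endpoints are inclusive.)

16

Sort by right endpoint; whenever an interval is uncovered, place a point at its right end.
By right end: [2,3]  [3,5]  [8,10]  [10,11]  [12,16]
[2,3] uncovered → point at 3; [8,10] uncovered → point at 10; [12,16] uncovered → point at 16.
Points: 3, 10, 16 (3 total).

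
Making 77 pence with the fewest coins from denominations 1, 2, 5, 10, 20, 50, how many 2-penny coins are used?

Greedy: take as many of the largest coin as possible, then repeat with the remainder.
77 − 1×50→27 − 1×20→7 − 1×5→2 − 1×2→0
Count of 2: 1

1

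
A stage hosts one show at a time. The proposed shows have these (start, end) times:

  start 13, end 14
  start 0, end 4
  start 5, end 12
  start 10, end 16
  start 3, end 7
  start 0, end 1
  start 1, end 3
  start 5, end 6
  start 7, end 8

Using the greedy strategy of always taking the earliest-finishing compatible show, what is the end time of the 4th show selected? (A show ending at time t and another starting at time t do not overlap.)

Order by finish time; keep every interval that doesn't clash with the previous kept one.
Sorted by end: (0,1)  (1,3)  (0,4)  (5,6)  (3,7)  (7,8)  (5,12)  (13,14)  (10,16)
take (0,1); take (1,3); take (5,6); take (7,8); take (13,14); skip (10,16).
Selected: (0,1) (1,3) (5,6) (7,8) (13,14)

8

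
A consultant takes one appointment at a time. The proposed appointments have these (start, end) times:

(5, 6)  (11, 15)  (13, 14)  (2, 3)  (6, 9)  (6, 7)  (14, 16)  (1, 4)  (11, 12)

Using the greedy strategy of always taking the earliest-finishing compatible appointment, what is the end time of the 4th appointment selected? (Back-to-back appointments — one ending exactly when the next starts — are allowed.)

12

Order by finish time; keep every interval that doesn't clash with the previous kept one.
Sorted by end: (2,3)  (1,4)  (5,6)  (6,7)  (6,9)  (11,12)  (13,14)  (11,15)  (14,16)
take (2,3); take (5,6); take (6,7); skip (6,9); take (11,12); take (13,14); take (14,16).
Selected: (2,3) (5,6) (6,7) (11,12) (13,14) (14,16)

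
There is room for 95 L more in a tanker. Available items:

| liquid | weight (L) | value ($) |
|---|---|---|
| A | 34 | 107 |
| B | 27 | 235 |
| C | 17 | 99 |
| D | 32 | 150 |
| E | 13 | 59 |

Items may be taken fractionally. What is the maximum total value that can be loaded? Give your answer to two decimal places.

Greedy by value/weight ratio, highest first.
Order: B (235/27=8.70) > C (99/17=5.82) > D (150/32=4.69) > E (59/13=4.54) > A (107/34=3.15)
Fill: take B (27 @ 235) → take C (17 @ 99) → take D (32 @ 150) → take E (13 @ 59) → take 6/34 of A → 18.88; 95/95 used.
Total value = 561.88

561.88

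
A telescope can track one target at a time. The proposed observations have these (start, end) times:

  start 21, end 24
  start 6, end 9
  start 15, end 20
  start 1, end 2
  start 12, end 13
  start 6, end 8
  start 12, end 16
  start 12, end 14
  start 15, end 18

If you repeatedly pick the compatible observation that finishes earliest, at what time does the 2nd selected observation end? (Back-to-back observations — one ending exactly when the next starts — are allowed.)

Sorted by end: (1,2)  (6,8)  (6,9)  (12,13)  (12,14)  (12,16)  (15,18)  (15,20)  (21,24)
take (1,2); take (6,8); take (12,13); take (15,18); take (21,24).
Selected: (1,2) (6,8) (12,13) (15,18) (21,24)

8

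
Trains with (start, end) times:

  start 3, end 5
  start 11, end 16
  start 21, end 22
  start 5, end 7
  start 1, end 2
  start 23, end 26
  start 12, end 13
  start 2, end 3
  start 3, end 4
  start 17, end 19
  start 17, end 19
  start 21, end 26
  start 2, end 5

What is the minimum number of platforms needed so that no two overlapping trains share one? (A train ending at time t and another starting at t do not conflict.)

3

The answer is the maximum number of intervals overlapping at any instant.
Events (time:±→running): 1:+→1 2:-→0 2:+→1 2:+→2 3:-→1 3:+→2 3:+→3 … peak 3.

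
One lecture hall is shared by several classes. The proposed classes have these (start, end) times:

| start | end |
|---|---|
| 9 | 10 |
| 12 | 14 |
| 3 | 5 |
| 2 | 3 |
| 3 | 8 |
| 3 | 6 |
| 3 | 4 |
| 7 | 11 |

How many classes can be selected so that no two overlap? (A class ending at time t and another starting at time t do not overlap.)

4

Greedy by earliest finish: after sorting by end time, pick each interval compatible with the last pick.
Sorted by end: (2,3)  (3,4)  (3,5)  (3,6)  (3,8)  (9,10)  (7,11)  (12,14)
take (2,3); take (3,4); skip (3,5); skip (3,6); skip (3,8); take (9,10); take (12,14).
Selected 4 classes.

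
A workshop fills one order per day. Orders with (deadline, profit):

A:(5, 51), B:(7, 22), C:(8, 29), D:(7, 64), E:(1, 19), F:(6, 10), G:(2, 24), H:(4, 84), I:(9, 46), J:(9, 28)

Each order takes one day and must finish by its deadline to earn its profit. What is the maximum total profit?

Sort by profit descending; place each in the latest free slot ≤ its deadline.
Profit order: H=84 D=64 A=51 I=46 C=29 J=28 G=24 B=22 E=19 F=10
Assign: H→slot 4, D→slot 7, A→slot 5, I→slot 9, C→slot 8, J→slot 6, G→slot 2, B→slot 3, E→slot 1, F skipped.
Slots: [1:E] [2:G] [3:B] [4:H] [5:A] [6:J] [7:D] [8:C] [9:I]
Profit = 19 + 24 + 22 + 84 + 51 + 28 + 64 + 29 + 46 = 367

367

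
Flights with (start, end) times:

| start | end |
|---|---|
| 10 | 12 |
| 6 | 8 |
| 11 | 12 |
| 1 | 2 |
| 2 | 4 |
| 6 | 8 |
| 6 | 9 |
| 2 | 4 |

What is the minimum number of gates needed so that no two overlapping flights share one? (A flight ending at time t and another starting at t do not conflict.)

3

Count concurrent intervals with a sweep; the peak is the room count.
Events (time:±→running): 1:+→1 2:-→0 2:+→1 2:+→2 4:-→1 4:-→0 6:+→1 6:+→2 6:+→3 … peak 3.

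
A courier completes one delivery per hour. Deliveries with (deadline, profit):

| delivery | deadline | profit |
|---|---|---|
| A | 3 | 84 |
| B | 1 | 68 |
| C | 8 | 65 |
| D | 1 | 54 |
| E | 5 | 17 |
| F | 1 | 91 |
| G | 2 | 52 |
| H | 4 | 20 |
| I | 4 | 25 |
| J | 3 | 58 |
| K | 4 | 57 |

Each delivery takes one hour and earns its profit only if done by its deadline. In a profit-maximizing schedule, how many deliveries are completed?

By profit: F(d1,91), A(d3,84), B(d1,68), C(d8,65), J(d3,58), K(d4,57), D(d1,54), G(d2,52), I(d4,25), H(d4,20), E(d5,17)
F→slot 1; A→slot 3; B skipped; C→slot 8; J→slot 2; K→slot 4; D skipped; G skipped; I skipped; H skipped; E→slot 5.
6 of 11 scheduled.

6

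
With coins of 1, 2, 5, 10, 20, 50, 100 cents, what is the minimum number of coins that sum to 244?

244 = 2×100 + 2×20 + 2×2
Total coins = 2 + 2 + 2 = 6

6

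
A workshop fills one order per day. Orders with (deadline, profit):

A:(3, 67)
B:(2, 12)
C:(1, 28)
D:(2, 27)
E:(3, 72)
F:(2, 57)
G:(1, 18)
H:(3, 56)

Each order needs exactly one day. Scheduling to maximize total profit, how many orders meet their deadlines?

3

Sort by profit descending; place each in the latest free slot ≤ its deadline.
Profit order: E=72 A=67 F=57 H=56 C=28 D=27 G=18 B=12
Assign: E→slot 3, A→slot 2, F→slot 1, H skipped, C skipped, D skipped, G skipped, B skipped.
Slots: [1:F] [2:A] [3:E]
3 of 8 scheduled.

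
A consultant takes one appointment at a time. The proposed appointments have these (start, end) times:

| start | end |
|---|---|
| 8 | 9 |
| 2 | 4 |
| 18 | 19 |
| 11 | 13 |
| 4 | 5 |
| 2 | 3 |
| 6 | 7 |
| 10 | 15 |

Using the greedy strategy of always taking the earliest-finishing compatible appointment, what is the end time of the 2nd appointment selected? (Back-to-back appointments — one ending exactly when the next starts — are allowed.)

5

Sorted by end: (2,3)  (2,4)  (4,5)  (6,7)  (8,9)  (11,13)  (10,15)  (18,19)
take (2,3); skip (2,4); take (4,5); take (6,7); take (8,9); take (11,13); take (18,19).
Selected: (2,3) (4,5) (6,7) (8,9) (11,13) (18,19)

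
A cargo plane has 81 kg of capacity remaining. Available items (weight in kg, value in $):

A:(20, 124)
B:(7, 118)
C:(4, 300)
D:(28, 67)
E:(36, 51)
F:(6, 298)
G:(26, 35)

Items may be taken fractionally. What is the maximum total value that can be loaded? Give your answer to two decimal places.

Greedy by value/weight ratio, highest first.
Ratios (sorted): C 75.00, F 49.67, B 16.86, A 6.20, D 2.39, E 1.42, G 1.35
take C (4 @ 300); take F (6 @ 298); take B (7 @ 118); take A (20 @ 124); take D (28 @ 67); take 16/36 of E → 22.67. Capacity used 81/81.
Total value = 929.67

929.67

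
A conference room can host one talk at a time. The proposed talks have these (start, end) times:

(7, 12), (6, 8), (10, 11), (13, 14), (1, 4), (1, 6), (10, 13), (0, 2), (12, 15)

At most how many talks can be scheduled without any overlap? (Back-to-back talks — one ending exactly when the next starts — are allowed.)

4

By end time: (0,2), (1,4), (1,6), (6,8), (10,11), (7,12), (10,13), (13,14), (12,15).
Pick (0,2); next start ≥ 2 → (6,8); next start ≥ 8 → (10,11); next start ≥ 11 → (13,14).
Selected 4 talks.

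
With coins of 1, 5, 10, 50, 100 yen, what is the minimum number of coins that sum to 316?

6

316 = 3×100 + 1×10 + 1×5 + 1×1
Total coins = 3 + 1 + 1 + 1 = 6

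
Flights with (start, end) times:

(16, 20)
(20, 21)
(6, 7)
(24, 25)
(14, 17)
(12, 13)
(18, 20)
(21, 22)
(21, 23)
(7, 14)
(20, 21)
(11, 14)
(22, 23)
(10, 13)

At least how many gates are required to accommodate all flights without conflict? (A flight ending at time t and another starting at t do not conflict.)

4

Count concurrent intervals with a sweep; the peak is the room count.
starts: [6, 7, 10, 11, 12, 14, 16, 18, 20, 20, 21, 21, 22, 24]
ends:   [7, 13, 13, 14, 14, 17, 20, 20, 21, 21, 22, 23, 23, 25]
s6→1 e7→0 s7→1 s10→2 s11→3 s12→4  — peak 4.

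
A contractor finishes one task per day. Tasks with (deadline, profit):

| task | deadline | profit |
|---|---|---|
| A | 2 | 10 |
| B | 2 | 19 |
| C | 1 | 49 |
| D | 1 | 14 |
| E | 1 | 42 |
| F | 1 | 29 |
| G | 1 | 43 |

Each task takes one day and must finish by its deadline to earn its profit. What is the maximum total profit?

68

By profit: C(d1,49), G(d1,43), E(d1,42), F(d1,29), B(d2,19), D(d1,14), A(d2,10)
C→slot 1; G skipped; E skipped; F skipped; B→slot 2; D skipped; A skipped.
Profit = 49 + 19 = 68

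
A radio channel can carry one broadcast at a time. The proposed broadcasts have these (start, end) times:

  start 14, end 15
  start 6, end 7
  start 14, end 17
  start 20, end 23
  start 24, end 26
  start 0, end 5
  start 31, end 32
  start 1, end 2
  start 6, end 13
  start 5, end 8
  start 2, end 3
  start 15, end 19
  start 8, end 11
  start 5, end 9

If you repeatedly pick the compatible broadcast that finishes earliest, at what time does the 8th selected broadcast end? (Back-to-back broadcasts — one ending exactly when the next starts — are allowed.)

Sorted by end: (1,2)  (2,3)  (0,5)  (6,7)  (5,8)  (5,9)  (8,11)  (6,13)  (14,15)  (14,17)  (15,19)  (20,23)  (24,26)  (31,32)
take (1,2); take (2,3); take (6,7); take (8,11); skip (6,13); take (14,15); take (15,19); take (20,23); take (24,26); take (31,32).
Selected: (1,2) (2,3) (6,7) (8,11) (14,15) (15,19) (20,23) (24,26) (31,32)

26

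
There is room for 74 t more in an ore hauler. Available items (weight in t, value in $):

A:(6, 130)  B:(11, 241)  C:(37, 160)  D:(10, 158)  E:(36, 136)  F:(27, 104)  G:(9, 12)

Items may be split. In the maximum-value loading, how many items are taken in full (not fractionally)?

4

Order: B (241/11=21.91) > A (130/6=21.67) > D (158/10=15.80) > C (160/37=4.32) > F (104/27=3.85) > E (136/36=3.78) > G (12/9=1.33)
Fill: take B (11 @ 241) → take A (6 @ 130) → take D (10 @ 158) → take C (37 @ 160) → take 10/27 of F → 38.52; 74/74 used.
4 item(s) taken whole; one partial (take 10/27 of F).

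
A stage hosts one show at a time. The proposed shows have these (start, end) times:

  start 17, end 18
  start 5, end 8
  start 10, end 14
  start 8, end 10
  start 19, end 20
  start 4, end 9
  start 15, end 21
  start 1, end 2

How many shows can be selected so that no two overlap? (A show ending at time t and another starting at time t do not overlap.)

Sorted by end: (1,2)  (5,8)  (4,9)  (8,10)  (10,14)  (17,18)  (19,20)  (15,21)
take (1,2); take (5,8); take (8,10); take (10,14); take (17,18); take (19,20); skip (15,21).
Selected 6 shows.

6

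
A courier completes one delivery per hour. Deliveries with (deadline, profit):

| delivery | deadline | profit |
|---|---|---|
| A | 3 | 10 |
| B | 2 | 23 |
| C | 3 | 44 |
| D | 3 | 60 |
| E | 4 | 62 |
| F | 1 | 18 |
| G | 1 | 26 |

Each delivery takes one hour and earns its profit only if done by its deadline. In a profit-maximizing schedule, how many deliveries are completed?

4

Take jobs in profit order; each goes to the latest open slot no later than its deadline.
Profit order: E=62 D=60 C=44 G=26 B=23 F=18 A=10
Assign: E→slot 4, D→slot 3, C→slot 2, G→slot 1, B skipped, F skipped, A skipped.
Slots: [1:G] [2:C] [3:D] [4:E]
4 of 7 scheduled.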